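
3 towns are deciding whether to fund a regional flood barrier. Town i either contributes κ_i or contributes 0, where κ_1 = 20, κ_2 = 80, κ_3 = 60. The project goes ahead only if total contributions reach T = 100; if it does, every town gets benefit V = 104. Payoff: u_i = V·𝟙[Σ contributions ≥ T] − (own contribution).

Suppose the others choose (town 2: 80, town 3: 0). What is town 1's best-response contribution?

Others' total = 80. Contributing 20 brings total to 100 ≥ 100: gain V − κ_1 = 84.
Best response: 20.

20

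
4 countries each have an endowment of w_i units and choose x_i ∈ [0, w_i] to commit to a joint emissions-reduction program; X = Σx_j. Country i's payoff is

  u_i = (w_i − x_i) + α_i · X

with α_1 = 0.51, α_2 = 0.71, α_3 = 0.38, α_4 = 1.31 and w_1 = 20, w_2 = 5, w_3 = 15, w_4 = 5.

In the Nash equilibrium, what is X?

∂u_i/∂x_i = α_i − 1, so country i contributes w_i if α_i > 1, else 0.
α_i > 1 for i ∈ {4}; NE contributions (0, 0, 0, 5), X = 5.

5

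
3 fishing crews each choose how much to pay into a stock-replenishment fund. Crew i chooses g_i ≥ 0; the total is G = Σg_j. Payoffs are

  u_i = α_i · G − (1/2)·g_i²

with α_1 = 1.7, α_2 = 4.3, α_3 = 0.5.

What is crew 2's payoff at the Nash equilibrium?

18.705

Crew i's FOC: ∂u_i/∂g_i = α_i − g_i = 0, so g_i* = α_i.
NE contributions = (1.7, 4.3, 0.5); G = 6.5.
u_2 = α_2·G − ½·(g_2)² = 4.3·6.5 − ½·4.3² = 18.705.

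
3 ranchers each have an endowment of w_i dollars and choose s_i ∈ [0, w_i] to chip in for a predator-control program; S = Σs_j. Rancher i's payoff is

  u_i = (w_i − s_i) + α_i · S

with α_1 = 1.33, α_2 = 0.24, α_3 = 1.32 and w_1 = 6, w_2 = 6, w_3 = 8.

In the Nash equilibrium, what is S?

14

∂u_i/∂s_i = α_i − 1, so rancher i contributes w_i if α_i > 1, else 0.
α_i > 1 for i ∈ {1, 3}; NE contributions (6, 0, 8), S = 14.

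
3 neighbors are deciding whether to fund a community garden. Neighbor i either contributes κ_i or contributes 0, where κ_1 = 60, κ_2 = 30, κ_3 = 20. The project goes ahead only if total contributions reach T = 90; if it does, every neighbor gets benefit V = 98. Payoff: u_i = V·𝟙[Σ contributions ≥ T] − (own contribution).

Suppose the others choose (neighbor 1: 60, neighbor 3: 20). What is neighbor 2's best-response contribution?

Others' total = 80. Contributing 30 brings total to 110 ≥ 90: gain V − κ_2 = 68.
Best response: 30.

30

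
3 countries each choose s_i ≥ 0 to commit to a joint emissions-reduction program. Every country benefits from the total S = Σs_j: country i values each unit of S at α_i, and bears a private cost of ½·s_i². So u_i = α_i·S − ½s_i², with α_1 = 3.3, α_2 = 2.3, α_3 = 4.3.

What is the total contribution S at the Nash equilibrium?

9.9

Country i's FOC: ∂u_i/∂s_i = α_i − s_i = 0, so s_i* = α_i.
NE contributions = (3.3, 2.3, 4.3); S = 9.9.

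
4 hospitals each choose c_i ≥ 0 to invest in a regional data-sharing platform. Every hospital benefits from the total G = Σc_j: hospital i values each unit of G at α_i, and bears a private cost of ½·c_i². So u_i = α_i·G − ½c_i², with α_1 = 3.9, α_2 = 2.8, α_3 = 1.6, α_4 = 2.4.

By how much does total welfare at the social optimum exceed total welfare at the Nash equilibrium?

Hospital i's FOC: ∂u_i/∂c_i = α_i − c_i = 0, so c_i* = α_i.
NE contributions = (3.9, 2.8, 1.6, 2.4); G = 10.7.
W^NE = (Σα)·G − ½Σα_i² = 10.7² − ½·31.37 = 98.805.
Planner sets c_i = Σα_j = 10.7 for every i, so G^SO = 4·10.7 = 42.8.
W^SO = (Σα)·G^SO − ½·4·(Σα)² = (4/2)·10.7² = 228.98.
Deadweight loss = W^SO − W^NE = 130.175.

130.175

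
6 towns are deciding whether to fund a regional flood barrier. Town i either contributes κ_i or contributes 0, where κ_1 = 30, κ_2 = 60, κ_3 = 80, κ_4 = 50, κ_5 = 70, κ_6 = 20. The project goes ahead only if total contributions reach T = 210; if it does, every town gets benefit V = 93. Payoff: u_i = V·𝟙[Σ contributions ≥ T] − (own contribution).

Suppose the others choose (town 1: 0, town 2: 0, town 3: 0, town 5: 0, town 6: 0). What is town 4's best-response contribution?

0

Others' total = 0. Even contributing 50 gives 50 < 210: no benefit either way.
Best response: 0.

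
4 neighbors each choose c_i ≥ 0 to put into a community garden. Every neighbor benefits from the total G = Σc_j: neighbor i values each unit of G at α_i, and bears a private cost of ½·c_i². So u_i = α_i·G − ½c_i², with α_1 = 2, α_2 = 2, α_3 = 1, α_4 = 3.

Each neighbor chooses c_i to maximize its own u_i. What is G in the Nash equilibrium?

Neighbor i's FOC: ∂u_i/∂c_i = α_i − c_i = 0, so c_i* = α_i.
NE contributions = (2, 2, 1, 3); G = 8.

8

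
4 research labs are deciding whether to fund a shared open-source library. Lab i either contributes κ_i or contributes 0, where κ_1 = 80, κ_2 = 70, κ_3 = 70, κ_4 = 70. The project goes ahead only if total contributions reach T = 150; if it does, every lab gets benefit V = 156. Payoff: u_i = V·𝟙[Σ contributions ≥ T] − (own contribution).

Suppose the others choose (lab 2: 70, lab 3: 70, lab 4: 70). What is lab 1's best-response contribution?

Others' total = 210 ≥ 150; contributing adds cost 80 for no extra benefit.
Best response: 0.

0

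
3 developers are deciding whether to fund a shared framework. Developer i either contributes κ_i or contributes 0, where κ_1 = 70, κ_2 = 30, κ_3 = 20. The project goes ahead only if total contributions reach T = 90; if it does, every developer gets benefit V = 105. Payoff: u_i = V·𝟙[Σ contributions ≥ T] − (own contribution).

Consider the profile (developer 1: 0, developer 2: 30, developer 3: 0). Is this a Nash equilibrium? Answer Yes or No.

Total = 30 < 90: not provided.
Developer 1 (pledges 0, payoff 0): pledging 70 → total 100, payoff 35. Profitable deviation.

No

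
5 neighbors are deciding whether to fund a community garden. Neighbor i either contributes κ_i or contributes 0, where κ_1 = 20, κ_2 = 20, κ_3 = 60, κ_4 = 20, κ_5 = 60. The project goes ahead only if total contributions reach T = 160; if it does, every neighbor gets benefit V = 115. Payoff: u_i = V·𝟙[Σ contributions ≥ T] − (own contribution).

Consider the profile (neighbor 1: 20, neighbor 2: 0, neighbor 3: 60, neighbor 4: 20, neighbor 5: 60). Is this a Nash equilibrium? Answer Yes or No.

Yes

Total = 160 ≥ 160: provided.
Neighbor 1 (pledges 20, payoff 95): dropping to 0 → total 140, payoff 0. No gain.
Neighbor 2 (pledges 0, payoff 115): pledging 20 → total 180, payoff 95. No gain.
Neighbor 3 (pledges 60, payoff 55): dropping to 0 → total 100, payoff 0. No gain.
Neighbor 4 (pledges 20, payoff 95): dropping to 0 → total 140, payoff 0. No gain.
Neighbor 5 (pledges 60, payoff 55): dropping to 0 → total 100, payoff 0. No gain.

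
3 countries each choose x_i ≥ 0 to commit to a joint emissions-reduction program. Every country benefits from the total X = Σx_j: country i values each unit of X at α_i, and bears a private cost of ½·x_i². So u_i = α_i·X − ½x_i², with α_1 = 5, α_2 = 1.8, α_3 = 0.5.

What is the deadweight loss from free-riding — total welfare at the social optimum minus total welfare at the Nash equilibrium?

Country i's FOC: ∂u_i/∂x_i = α_i − x_i = 0, so x_i* = α_i.
NE contributions = (5, 1.8, 0.5); X = 7.3.
W^NE = (Σα)·X − ½Σα_i² = 7.3² − ½·28.49 = 39.045.
Planner sets x_i = Σα_j = 7.3 for every i, so X^SO = 3·7.3 = 21.9.
W^SO = (Σα)·X^SO − ½·3·(Σα)² = (3/2)·7.3² = 79.935.
Deadweight loss = W^SO − W^NE = 40.89.

40.89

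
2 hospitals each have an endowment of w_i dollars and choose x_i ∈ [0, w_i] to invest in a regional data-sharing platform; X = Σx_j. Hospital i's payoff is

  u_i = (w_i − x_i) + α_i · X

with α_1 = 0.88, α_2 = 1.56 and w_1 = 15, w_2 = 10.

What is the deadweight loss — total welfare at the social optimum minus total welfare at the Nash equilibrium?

21.6

∂u_i/∂x_i = α_i − 1, so hospital i contributes w_i if α_i > 1, else 0.
α_i > 1 for i ∈ {2}; NE contributions (0, 10), X = 10.
W^NE = Σw_i − X^NE + (Σα_i)·X^NE = 25 + 1.44·10 = 39.4.
Planner: ∂(Σu_j)/∂x_i = Σα_j − 1 = 1.44 > 0, so everyone contributes w_i; X^SO = 25, W^SO = 25 + 1.44·25 = 61.
Deadweight loss = 21.6.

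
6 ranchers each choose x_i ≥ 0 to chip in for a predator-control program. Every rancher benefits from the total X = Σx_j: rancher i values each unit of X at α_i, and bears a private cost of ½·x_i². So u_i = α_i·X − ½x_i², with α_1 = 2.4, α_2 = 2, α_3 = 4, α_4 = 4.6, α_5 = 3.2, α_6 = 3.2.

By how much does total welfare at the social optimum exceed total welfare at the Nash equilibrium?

Rancher i's FOC: ∂u_i/∂x_i = α_i − x_i = 0, so x_i* = α_i.
NE contributions = (2.4, 2, 4, 4.6, 3.2, 3.2); X = 19.4.
W^NE = (Σα)·X − ½Σα_i² = 19.4² − ½·67.4 = 342.66.
Planner sets x_i = Σα_j = 19.4 for every i, so X^SO = 6·19.4 = 116.4.
W^SO = (Σα)·X^SO − ½·6·(Σα)² = (6/2)·19.4² = 1129.08.
Deadweight loss = W^SO − W^NE = 786.42.

786.42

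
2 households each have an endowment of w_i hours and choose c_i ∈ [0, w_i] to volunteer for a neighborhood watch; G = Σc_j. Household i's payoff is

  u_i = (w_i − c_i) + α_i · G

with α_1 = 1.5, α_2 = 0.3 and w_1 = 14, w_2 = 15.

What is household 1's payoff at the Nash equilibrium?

∂u_i/∂c_i = α_i − 1, so household i contributes w_i if α_i > 1, else 0.
α_i > 1 for i ∈ {1}; NE contributions (14, 0), G = 14.
u_1 = (14 − 14) + 1.5·14 = 21.

21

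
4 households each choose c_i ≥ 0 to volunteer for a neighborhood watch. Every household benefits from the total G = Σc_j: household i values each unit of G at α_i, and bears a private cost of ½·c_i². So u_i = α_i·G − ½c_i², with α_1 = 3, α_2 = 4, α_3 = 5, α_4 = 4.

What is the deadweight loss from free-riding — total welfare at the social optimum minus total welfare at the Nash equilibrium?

Household i's FOC: ∂u_i/∂c_i = α_i − c_i = 0, so c_i* = α_i.
NE contributions = (3, 4, 5, 4); G = 16.
W^NE = (Σα)·G − ½Σα_i² = 16² − ½·66 = 223.
Planner sets c_i = Σα_j = 16 for every i, so G^SO = 4·16 = 64.
W^SO = (Σα)·G^SO − ½·4·(Σα)² = (4/2)·16² = 512.
Deadweight loss = W^SO − W^NE = 289.

289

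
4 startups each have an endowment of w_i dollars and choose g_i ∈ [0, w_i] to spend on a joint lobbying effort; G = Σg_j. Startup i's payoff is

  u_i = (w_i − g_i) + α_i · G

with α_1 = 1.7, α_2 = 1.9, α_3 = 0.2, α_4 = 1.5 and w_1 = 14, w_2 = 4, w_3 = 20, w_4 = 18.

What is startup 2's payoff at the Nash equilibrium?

68.4

∂u_i/∂g_i = α_i − 1, so startup i contributes w_i if α_i > 1, else 0.
α_i > 1 for i ∈ {1, 2, 4}; NE contributions (14, 4, 0, 18), G = 36.
u_2 = (4 − 4) + 1.9·36 = 68.4.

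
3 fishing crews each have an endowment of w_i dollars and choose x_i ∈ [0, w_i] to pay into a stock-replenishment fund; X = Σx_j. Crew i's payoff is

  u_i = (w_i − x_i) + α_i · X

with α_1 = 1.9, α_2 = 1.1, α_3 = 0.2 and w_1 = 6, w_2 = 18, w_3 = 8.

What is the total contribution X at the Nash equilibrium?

∂u_i/∂x_i = α_i − 1, so crew i contributes w_i if α_i > 1, else 0.
α_i > 1 for i ∈ {1, 2}; NE contributions (6, 18, 0), X = 24.

24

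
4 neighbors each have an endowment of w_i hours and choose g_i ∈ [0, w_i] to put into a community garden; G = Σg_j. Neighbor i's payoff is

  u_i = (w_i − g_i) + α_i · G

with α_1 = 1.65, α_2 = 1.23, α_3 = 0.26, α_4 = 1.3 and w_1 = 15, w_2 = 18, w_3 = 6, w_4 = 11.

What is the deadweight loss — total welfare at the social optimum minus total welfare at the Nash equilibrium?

20.64

∂u_i/∂g_i = α_i − 1, so neighbor i contributes w_i if α_i > 1, else 0.
α_i > 1 for i ∈ {1, 2, 4}; NE contributions (15, 18, 0, 11), G = 44.
W^NE = Σw_i − G^NE + (Σα_i)·G^NE = 50 + 3.44·44 = 201.36.
Planner: ∂(Σu_j)/∂g_i = Σα_j − 1 = 3.44 > 0, so everyone contributes w_i; G^SO = 50, W^SO = 50 + 3.44·50 = 222.
Deadweight loss = 20.64.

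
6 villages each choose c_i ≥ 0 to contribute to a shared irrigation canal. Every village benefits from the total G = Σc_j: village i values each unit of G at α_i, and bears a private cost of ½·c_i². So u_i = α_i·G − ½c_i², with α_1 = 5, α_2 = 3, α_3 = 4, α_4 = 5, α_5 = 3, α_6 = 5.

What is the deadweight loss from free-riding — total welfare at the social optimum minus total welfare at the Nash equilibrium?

1304.5

Village i's FOC: ∂u_i/∂c_i = α_i − c_i = 0, so c_i* = α_i.
NE contributions = (5, 3, 4, 5, 3, 5); G = 25.
W^NE = (Σα)·G − ½Σα_i² = 25² − ½·109 = 570.5.
Planner sets c_i = Σα_j = 25 for every i, so G^SO = 6·25 = 150.
W^SO = (Σα)·G^SO − ½·6·(Σα)² = (6/2)·25² = 1875.
Deadweight loss = W^SO − W^NE = 1304.5.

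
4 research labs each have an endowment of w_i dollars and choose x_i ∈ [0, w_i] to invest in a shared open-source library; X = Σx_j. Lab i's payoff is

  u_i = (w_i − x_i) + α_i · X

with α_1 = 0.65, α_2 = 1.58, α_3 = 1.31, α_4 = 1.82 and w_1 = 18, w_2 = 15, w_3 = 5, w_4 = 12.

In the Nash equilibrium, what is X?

32

∂u_i/∂x_i = α_i − 1, so lab i contributes w_i if α_i > 1, else 0.
α_i > 1 for i ∈ {2, 3, 4}; NE contributions (0, 15, 5, 12), X = 32.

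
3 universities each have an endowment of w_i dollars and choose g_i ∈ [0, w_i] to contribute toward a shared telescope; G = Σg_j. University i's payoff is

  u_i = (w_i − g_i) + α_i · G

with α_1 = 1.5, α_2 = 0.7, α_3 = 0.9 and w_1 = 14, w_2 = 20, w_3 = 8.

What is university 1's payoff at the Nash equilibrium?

∂u_i/∂g_i = α_i − 1, so university i contributes w_i if α_i > 1, else 0.
α_i > 1 for i ∈ {1}; NE contributions (14, 0, 0), G = 14.
u_1 = (14 − 14) + 1.5·14 = 21.

21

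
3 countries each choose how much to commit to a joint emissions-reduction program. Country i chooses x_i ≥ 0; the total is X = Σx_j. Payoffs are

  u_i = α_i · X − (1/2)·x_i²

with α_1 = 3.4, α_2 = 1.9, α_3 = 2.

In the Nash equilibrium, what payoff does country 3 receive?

12.6

Country i's FOC: ∂u_i/∂x_i = α_i − x_i = 0, so x_i* = α_i.
NE contributions = (3.4, 1.9, 2); X = 7.3.
u_3 = α_3·X − ½·(x_3)² = 2·7.3 − ½·2² = 12.6.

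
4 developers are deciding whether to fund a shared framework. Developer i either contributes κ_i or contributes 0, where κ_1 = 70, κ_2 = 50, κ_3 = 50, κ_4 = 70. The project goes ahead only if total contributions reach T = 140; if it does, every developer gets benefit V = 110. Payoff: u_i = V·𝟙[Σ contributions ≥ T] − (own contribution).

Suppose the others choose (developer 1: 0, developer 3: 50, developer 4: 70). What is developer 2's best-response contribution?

50

Others' total = 120. Contributing 50 brings total to 170 ≥ 140: gain V − κ_2 = 60.
Best response: 50.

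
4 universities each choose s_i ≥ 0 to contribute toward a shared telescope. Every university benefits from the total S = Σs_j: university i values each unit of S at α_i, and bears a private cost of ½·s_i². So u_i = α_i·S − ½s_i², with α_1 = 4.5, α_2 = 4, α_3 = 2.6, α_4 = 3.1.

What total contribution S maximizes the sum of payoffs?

Planner FOC: ∂(Σu_j)/∂s_i = (Σα_j) − s_i = 0, so s_i^SO = Σα_j = 14.2 for every i; S^SO = 56.8.

56.8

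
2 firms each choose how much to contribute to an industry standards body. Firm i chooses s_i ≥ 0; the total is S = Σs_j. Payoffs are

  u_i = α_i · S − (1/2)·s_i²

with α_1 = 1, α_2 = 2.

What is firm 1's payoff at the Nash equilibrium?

Firm i's FOC: ∂u_i/∂s_i = α_i − s_i = 0, so s_i* = α_i.
NE contributions = (1, 2); S = 3.
u_1 = α_1·S − ½·(s_1)² = 1·3 − ½·1² = 2.5.

2.5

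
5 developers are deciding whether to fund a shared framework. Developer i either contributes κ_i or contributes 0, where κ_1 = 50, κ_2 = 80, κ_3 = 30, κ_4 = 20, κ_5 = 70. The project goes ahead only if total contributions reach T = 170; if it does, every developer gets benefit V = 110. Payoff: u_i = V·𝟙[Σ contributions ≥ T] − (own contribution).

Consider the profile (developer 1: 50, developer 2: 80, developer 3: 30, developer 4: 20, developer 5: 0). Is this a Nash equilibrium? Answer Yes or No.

Yes

Total = 180 ≥ 170: provided.
Developer 1 (pledges 50, payoff 60): dropping to 0 → total 130, payoff 0. No gain.
Developer 2 (pledges 80, payoff 30): dropping to 0 → total 100, payoff 0. No gain.
Developer 3 (pledges 30, payoff 80): dropping to 0 → total 150, payoff 0. No gain.
Developer 4 (pledges 20, payoff 90): dropping to 0 → total 160, payoff 0. No gain.
Developer 5 (pledges 0, payoff 110): pledging 70 → total 250, payoff 40. No gain.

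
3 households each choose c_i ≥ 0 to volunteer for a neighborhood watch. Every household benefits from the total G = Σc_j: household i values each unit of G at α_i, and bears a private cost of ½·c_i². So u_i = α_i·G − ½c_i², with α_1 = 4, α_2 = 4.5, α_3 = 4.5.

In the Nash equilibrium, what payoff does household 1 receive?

44

Household i's FOC: ∂u_i/∂c_i = α_i − c_i = 0, so c_i* = α_i.
NE contributions = (4, 4.5, 4.5); G = 13.
u_1 = α_1·G − ½·(c_1)² = 4·13 − ½·4² = 44.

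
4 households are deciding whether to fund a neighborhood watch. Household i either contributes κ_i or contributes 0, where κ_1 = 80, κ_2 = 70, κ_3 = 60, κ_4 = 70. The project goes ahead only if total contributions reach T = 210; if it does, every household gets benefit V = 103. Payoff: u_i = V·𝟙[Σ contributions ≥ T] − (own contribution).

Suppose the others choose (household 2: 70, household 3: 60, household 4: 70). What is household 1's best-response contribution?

Others' total = 200. Contributing 80 brings total to 280 ≥ 210: gain V − κ_1 = 23.
Best response: 80.

80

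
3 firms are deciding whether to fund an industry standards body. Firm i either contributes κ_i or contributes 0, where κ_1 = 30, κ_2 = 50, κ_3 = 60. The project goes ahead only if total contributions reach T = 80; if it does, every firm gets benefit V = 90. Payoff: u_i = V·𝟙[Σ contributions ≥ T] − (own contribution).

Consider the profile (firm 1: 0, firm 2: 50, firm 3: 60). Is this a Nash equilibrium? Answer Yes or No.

Total = 110 ≥ 80: provided.
Firm 1 (pledges 0, payoff 90): pledging 30 → total 140, payoff 60. No gain.
Firm 2 (pledges 50, payoff 40): dropping to 0 → total 60, payoff 0. No gain.
Firm 3 (pledges 60, payoff 30): dropping to 0 → total 50, payoff 0. No gain.

Yes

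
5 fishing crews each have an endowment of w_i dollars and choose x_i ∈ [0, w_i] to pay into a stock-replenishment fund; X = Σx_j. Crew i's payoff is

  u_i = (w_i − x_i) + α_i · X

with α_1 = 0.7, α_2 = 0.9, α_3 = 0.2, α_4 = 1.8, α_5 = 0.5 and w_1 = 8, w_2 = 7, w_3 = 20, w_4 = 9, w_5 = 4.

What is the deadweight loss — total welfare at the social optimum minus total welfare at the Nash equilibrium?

∂u_i/∂x_i = α_i − 1, so crew i contributes w_i if α_i > 1, else 0.
α_i > 1 for i ∈ {4}; NE contributions (0, 0, 0, 9, 0), X = 9.
W^NE = Σw_i − X^NE + (Σα_i)·X^NE = 48 + 3.1·9 = 75.9.
Planner: ∂(Σu_j)/∂x_i = Σα_j − 1 = 3.1 > 0, so everyone contributes w_i; X^SO = 48, W^SO = 48 + 3.1·48 = 196.8.
Deadweight loss = 120.9.

120.9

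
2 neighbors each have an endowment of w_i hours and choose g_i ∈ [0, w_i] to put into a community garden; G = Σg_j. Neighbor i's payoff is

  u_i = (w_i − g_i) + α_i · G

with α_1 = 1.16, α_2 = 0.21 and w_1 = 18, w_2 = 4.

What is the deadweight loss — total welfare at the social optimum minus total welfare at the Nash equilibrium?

1.48

∂u_i/∂g_i = α_i − 1, so neighbor i contributes w_i if α_i > 1, else 0.
α_i > 1 for i ∈ {1}; NE contributions (18, 0), G = 18.
W^NE = Σw_i − G^NE + (Σα_i)·G^NE = 22 + 0.37·18 = 28.66.
Planner: ∂(Σu_j)/∂g_i = Σα_j − 1 = 0.37 > 0, so everyone contributes w_i; G^SO = 22, W^SO = 22 + 0.37·22 = 30.14.
Deadweight loss = 1.48.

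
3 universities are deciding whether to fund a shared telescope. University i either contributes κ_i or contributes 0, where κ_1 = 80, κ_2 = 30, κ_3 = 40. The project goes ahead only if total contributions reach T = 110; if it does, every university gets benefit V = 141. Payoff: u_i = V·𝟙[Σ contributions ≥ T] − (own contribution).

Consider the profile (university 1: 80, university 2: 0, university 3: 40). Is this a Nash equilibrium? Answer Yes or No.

Yes

Total = 120 ≥ 110: provided.
University 1 (pledges 80, payoff 61): dropping to 0 → total 40, payoff 0. No gain.
University 2 (pledges 0, payoff 141): pledging 30 → total 150, payoff 111. No gain.
University 3 (pledges 40, payoff 101): dropping to 0 → total 80, payoff 0. No gain.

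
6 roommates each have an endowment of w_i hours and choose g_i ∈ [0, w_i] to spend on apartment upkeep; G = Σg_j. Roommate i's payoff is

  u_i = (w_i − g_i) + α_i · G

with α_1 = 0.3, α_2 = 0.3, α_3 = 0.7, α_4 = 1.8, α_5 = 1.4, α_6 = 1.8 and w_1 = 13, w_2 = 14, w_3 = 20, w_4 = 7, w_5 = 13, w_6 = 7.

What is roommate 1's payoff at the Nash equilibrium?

∂u_i/∂g_i = α_i − 1, so roommate i contributes w_i if α_i > 1, else 0.
α_i > 1 for i ∈ {4, 5, 6}; NE contributions (0, 0, 0, 7, 13, 7), G = 27.
u_1 = (13 − 0) + 0.3·27 = 21.1.

21.1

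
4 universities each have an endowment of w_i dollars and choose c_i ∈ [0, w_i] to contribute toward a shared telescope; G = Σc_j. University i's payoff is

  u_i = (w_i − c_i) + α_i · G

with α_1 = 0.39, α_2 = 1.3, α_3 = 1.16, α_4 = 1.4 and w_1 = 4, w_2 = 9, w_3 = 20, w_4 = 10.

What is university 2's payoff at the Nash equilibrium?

∂u_i/∂c_i = α_i − 1, so university i contributes w_i if α_i > 1, else 0.
α_i > 1 for i ∈ {2, 3, 4}; NE contributions (0, 9, 20, 10), G = 39.
u_2 = (9 − 9) + 1.3·39 = 50.7.

50.7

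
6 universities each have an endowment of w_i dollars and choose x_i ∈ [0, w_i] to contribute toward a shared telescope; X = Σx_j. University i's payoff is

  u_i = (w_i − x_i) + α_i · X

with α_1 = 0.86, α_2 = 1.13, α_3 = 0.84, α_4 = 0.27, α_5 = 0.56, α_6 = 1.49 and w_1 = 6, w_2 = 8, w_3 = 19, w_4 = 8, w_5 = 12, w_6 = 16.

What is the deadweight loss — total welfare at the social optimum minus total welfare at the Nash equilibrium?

∂u_i/∂x_i = α_i − 1, so university i contributes w_i if α_i > 1, else 0.
α_i > 1 for i ∈ {2, 6}; NE contributions (0, 8, 0, 0, 0, 16), X = 24.
W^NE = Σw_i − X^NE + (Σα_i)·X^NE = 69 + 4.15·24 = 168.6.
Planner: ∂(Σu_j)/∂x_i = Σα_j − 1 = 4.15 > 0, so everyone contributes w_i; X^SO = 69, W^SO = 69 + 4.15·69 = 355.35.
Deadweight loss = 186.75.

186.75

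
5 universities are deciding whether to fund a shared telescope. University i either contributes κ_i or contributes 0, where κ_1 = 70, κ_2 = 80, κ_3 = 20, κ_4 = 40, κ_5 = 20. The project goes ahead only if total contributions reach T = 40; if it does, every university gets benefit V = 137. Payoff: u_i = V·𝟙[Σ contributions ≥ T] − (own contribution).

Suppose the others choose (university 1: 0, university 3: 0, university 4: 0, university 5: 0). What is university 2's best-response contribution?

80

Others' total = 0. Contributing 80 brings total to 80 ≥ 40: gain V − κ_2 = 57.
Best response: 80.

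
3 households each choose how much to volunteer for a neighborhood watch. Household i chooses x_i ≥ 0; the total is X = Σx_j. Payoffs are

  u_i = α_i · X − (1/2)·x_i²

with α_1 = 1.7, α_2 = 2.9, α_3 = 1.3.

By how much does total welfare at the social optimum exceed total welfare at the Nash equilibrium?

23.9

Household i's FOC: ∂u_i/∂x_i = α_i − x_i = 0, so x_i* = α_i.
NE contributions = (1.7, 2.9, 1.3); X = 5.9.
W^NE = (Σα)·X − ½Σα_i² = 5.9² − ½·12.99 = 28.315.
Planner sets x_i = Σα_j = 5.9 for every i, so X^SO = 3·5.9 = 17.7.
W^SO = (Σα)·X^SO − ½·3·(Σα)² = (3/2)·5.9² = 52.215.
Deadweight loss = W^SO − W^NE = 23.9.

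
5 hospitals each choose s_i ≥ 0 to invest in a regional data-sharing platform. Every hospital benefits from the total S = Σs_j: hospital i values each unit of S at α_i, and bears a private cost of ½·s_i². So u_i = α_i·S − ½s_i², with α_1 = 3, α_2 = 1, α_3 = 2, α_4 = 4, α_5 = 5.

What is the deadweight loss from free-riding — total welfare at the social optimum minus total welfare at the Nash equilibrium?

365

Hospital i's FOC: ∂u_i/∂s_i = α_i − s_i = 0, so s_i* = α_i.
NE contributions = (3, 1, 2, 4, 5); S = 15.
W^NE = (Σα)·S − ½Σα_i² = 15² − ½·55 = 197.5.
Planner sets s_i = Σα_j = 15 for every i, so S^SO = 5·15 = 75.
W^SO = (Σα)·S^SO − ½·5·(Σα)² = (5/2)·15² = 562.5.
Deadweight loss = W^SO − W^NE = 365.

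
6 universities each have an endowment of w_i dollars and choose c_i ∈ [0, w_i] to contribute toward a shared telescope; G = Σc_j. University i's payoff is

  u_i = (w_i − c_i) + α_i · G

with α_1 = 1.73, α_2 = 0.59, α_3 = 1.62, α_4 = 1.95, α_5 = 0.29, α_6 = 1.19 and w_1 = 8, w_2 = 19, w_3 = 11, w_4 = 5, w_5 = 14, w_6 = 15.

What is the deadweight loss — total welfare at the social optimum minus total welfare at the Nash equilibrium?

∂u_i/∂c_i = α_i − 1, so university i contributes w_i if α_i > 1, else 0.
α_i > 1 for i ∈ {1, 3, 4, 6}; NE contributions (8, 0, 11, 5, 0, 15), G = 39.
W^NE = Σw_i − G^NE + (Σα_i)·G^NE = 72 + 6.37·39 = 320.43.
Planner: ∂(Σu_j)/∂c_i = Σα_j − 1 = 6.37 > 0, so everyone contributes w_i; G^SO = 72, W^SO = 72 + 6.37·72 = 530.64.
Deadweight loss = 210.21.

210.21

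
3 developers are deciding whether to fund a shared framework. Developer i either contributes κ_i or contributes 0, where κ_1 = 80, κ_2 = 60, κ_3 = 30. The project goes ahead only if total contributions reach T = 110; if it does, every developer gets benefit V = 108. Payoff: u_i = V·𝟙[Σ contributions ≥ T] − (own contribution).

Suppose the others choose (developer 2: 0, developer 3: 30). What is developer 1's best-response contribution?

80

Others' total = 30. Contributing 80 brings total to 110 ≥ 110: gain V − κ_1 = 28.
Best response: 80.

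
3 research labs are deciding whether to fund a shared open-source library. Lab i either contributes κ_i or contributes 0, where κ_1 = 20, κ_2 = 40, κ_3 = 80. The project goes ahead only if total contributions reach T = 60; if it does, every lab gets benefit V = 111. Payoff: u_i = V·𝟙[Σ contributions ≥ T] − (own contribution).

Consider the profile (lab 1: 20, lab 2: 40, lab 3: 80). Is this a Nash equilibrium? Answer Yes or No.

Total = 140 ≥ 60: provided.
Lab 1 (pledges 20, payoff 91): dropping to 0 → total 120, payoff 111. Profitable deviation.

No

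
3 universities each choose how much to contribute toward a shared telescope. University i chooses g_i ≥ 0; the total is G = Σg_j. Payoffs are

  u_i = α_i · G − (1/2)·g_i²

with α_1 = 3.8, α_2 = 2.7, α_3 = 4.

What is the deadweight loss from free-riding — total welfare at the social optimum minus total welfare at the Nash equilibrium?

University i's FOC: ∂u_i/∂g_i = α_i − g_i = 0, so g_i* = α_i.
NE contributions = (3.8, 2.7, 4); G = 10.5.
W^NE = (Σα)·G − ½Σα_i² = 10.5² − ½·37.73 = 91.385.
Planner sets g_i = Σα_j = 10.5 for every i, so G^SO = 3·10.5 = 31.5.
W^SO = (Σα)·G^SO − ½·3·(Σα)² = (3/2)·10.5² = 165.375.
Deadweight loss = W^SO − W^NE = 73.99.

73.99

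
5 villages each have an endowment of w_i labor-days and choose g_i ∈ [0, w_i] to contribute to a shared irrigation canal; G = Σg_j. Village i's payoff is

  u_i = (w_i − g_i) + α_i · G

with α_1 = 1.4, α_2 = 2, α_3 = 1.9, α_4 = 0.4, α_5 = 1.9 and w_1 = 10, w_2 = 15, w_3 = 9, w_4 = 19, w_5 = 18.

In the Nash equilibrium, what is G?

∂u_i/∂g_i = α_i − 1, so village i contributes w_i if α_i > 1, else 0.
α_i > 1 for i ∈ {1, 2, 3, 5}; NE contributions (10, 15, 9, 0, 18), G = 52.

52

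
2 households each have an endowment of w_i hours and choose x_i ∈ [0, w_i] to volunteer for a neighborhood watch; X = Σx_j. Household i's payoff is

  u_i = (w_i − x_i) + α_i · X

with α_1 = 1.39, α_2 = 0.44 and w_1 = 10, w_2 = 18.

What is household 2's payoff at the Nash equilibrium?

∂u_i/∂x_i = α_i − 1, so household i contributes w_i if α_i > 1, else 0.
α_i > 1 for i ∈ {1}; NE contributions (10, 0), X = 10.
u_2 = (18 − 0) + 0.44·10 = 22.4.

22.4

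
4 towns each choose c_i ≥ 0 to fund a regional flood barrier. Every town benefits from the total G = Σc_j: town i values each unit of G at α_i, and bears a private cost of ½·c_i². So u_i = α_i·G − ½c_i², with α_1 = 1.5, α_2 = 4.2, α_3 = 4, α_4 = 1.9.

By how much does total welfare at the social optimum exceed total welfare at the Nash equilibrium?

Town i's FOC: ∂u_i/∂c_i = α_i − c_i = 0, so c_i* = α_i.
NE contributions = (1.5, 4.2, 4, 1.9); G = 11.6.
W^NE = (Σα)·G − ½Σα_i² = 11.6² − ½·39.5 = 114.81.
Planner sets c_i = Σα_j = 11.6 for every i, so G^SO = 4·11.6 = 46.4.
W^SO = (Σα)·G^SO − ½·4·(Σα)² = (4/2)·11.6² = 269.12.
Deadweight loss = W^SO − W^NE = 154.31.

154.31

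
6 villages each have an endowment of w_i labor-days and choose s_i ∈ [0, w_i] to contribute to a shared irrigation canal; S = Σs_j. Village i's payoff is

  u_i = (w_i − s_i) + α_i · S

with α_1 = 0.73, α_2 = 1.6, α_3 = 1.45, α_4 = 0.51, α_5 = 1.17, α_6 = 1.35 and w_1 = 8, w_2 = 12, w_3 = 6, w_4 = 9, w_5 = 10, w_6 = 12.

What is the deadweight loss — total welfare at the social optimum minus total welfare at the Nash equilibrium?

∂u_i/∂s_i = α_i − 1, so village i contributes w_i if α_i > 1, else 0.
α_i > 1 for i ∈ {2, 3, 5, 6}; NE contributions (0, 12, 6, 0, 10, 12), S = 40.
W^NE = Σw_i − S^NE + (Σα_i)·S^NE = 57 + 5.81·40 = 289.4.
Planner: ∂(Σu_j)/∂s_i = Σα_j − 1 = 5.81 > 0, so everyone contributes w_i; S^SO = 57, W^SO = 57 + 5.81·57 = 388.17.
Deadweight loss = 98.77.

98.77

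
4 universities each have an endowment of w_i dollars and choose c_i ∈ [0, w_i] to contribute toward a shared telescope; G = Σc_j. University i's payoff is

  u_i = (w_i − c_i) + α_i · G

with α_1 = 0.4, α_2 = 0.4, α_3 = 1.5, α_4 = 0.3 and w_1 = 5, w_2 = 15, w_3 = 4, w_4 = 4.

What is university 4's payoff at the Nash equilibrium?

5.2

∂u_i/∂c_i = α_i − 1, so university i contributes w_i if α_i > 1, else 0.
α_i > 1 for i ∈ {3}; NE contributions (0, 0, 4, 0), G = 4.
u_4 = (4 − 0) + 0.3·4 = 5.2.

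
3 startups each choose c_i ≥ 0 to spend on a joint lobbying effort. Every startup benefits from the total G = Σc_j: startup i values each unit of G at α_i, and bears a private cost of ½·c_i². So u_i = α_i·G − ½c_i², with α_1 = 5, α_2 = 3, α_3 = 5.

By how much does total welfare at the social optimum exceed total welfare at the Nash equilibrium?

114

Startup i's FOC: ∂u_i/∂c_i = α_i − c_i = 0, so c_i* = α_i.
NE contributions = (5, 3, 5); G = 13.
W^NE = (Σα)·G − ½Σα_i² = 13² − ½·59 = 139.5.
Planner sets c_i = Σα_j = 13 for every i, so G^SO = 3·13 = 39.
W^SO = (Σα)·G^SO − ½·3·(Σα)² = (3/2)·13² = 253.5.
Deadweight loss = W^SO − W^NE = 114.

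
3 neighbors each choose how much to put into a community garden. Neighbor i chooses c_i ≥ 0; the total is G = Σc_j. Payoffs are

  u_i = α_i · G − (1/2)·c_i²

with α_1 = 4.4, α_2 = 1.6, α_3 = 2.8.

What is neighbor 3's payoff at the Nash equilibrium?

20.72

Neighbor i's FOC: ∂u_i/∂c_i = α_i − c_i = 0, so c_i* = α_i.
NE contributions = (4.4, 1.6, 2.8); G = 8.8.
u_3 = α_3·G − ½·(c_3)² = 2.8·8.8 − ½·2.8² = 20.72.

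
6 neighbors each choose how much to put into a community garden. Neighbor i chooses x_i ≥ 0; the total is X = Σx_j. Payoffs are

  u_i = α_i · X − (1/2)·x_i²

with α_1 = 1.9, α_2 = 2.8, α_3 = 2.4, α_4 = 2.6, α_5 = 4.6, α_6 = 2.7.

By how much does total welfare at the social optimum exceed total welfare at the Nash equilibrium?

Neighbor i's FOC: ∂u_i/∂x_i = α_i − x_i = 0, so x_i* = α_i.
NE contributions = (1.9, 2.8, 2.4, 2.6, 4.6, 2.7); X = 17.
W^NE = (Σα)·X − ½Σα_i² = 17² − ½·52.42 = 262.79.
Planner sets x_i = Σα_j = 17 for every i, so X^SO = 6·17 = 102.
W^SO = (Σα)·X^SO − ½·6·(Σα)² = (6/2)·17² = 867.
Deadweight loss = W^SO − W^NE = 604.21.

604.21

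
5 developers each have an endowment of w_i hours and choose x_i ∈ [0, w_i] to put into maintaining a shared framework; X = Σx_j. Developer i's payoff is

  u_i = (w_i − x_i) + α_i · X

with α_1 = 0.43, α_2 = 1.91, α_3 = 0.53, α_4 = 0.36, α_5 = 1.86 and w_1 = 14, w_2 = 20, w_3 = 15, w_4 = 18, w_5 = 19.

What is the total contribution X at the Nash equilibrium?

39

∂u_i/∂x_i = α_i − 1, so developer i contributes w_i if α_i > 1, else 0.
α_i > 1 for i ∈ {2, 5}; NE contributions (0, 20, 0, 0, 19), X = 39.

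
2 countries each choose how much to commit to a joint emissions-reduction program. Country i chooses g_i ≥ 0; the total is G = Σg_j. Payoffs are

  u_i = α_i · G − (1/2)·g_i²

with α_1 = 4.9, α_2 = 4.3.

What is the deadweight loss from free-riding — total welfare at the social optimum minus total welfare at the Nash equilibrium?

Country i's FOC: ∂u_i/∂g_i = α_i − g_i = 0, so g_i* = α_i.
NE contributions = (4.9, 4.3); G = 9.2.
W^NE = (Σα)·G − ½Σα_i² = 9.2² − ½·42.5 = 63.39.
Planner sets g_i = Σα_j = 9.2 for every i, so G^SO = 2·9.2 = 18.4.
W^SO = (Σα)·G^SO − ½·2·(Σα)² = (2/2)·9.2² = 84.64.
Deadweight loss = W^SO − W^NE = 21.25.

21.25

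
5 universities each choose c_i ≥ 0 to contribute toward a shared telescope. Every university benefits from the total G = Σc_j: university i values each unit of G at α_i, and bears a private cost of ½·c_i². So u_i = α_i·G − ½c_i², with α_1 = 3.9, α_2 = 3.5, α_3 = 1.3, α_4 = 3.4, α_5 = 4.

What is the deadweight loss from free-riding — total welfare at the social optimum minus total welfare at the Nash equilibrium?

417.17

University i's FOC: ∂u_i/∂c_i = α_i − c_i = 0, so c_i* = α_i.
NE contributions = (3.9, 3.5, 1.3, 3.4, 4); G = 16.1.
W^NE = (Σα)·G − ½Σα_i² = 16.1² − ½·56.71 = 230.855.
Planner sets c_i = Σα_j = 16.1 for every i, so G^SO = 5·16.1 = 80.5.
W^SO = (Σα)·G^SO − ½·5·(Σα)² = (5/2)·16.1² = 648.025.
Deadweight loss = W^SO − W^NE = 417.17.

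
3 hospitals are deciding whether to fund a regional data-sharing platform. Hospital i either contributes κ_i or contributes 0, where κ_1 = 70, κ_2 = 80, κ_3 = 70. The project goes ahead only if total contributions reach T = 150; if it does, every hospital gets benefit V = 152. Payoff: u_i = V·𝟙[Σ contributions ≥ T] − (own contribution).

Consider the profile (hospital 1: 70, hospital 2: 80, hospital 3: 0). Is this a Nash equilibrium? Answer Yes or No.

Total = 150 ≥ 150: provided.
Hospital 1 (pledges 70, payoff 82): dropping to 0 → total 80, payoff 0. No gain.
Hospital 2 (pledges 80, payoff 72): dropping to 0 → total 70, payoff 0. No gain.
Hospital 3 (pledges 0, payoff 152): pledging 70 → total 220, payoff 82. No gain.

Yes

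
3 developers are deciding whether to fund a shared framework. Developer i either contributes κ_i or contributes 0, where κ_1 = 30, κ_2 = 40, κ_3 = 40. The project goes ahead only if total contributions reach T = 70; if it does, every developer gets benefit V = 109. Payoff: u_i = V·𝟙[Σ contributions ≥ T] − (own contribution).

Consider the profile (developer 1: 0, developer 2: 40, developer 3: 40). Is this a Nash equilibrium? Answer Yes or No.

Total = 80 ≥ 70: provided.
Developer 1 (pledges 0, payoff 109): pledging 30 → total 110, payoff 79. No gain.
Developer 2 (pledges 40, payoff 69): dropping to 0 → total 40, payoff 0. No gain.
Developer 3 (pledges 40, payoff 69): dropping to 0 → total 40, payoff 0. No gain.

Yes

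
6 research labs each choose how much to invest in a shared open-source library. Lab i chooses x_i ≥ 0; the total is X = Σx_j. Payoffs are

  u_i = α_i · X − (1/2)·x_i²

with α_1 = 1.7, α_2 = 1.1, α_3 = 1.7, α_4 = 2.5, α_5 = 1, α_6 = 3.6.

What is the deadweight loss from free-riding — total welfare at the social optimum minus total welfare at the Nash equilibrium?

282.72

Lab i's FOC: ∂u_i/∂x_i = α_i − x_i = 0, so x_i* = α_i.
NE contributions = (1.7, 1.1, 1.7, 2.5, 1, 3.6); X = 11.6.
W^NE = (Σα)·X − ½Σα_i² = 11.6² − ½·27.2 = 120.96.
Planner sets x_i = Σα_j = 11.6 for every i, so X^SO = 6·11.6 = 69.6.
W^SO = (Σα)·X^SO − ½·6·(Σα)² = (6/2)·11.6² = 403.68.
Deadweight loss = W^SO − W^NE = 282.72.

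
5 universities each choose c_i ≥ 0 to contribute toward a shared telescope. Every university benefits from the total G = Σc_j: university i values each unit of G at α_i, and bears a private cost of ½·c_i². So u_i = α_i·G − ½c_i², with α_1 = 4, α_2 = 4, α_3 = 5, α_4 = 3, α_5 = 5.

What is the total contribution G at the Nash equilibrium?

University i's FOC: ∂u_i/∂c_i = α_i − c_i = 0, so c_i* = α_i.
NE contributions = (4, 4, 5, 3, 5); G = 21.

21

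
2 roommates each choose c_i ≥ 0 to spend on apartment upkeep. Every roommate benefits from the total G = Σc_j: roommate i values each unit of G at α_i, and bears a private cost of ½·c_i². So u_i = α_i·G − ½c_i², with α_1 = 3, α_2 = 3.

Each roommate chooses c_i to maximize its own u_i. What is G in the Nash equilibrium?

6

Roommate i's FOC: ∂u_i/∂c_i = α_i − c_i = 0, so c_i* = α_i.
NE contributions = (3, 3); G = 6.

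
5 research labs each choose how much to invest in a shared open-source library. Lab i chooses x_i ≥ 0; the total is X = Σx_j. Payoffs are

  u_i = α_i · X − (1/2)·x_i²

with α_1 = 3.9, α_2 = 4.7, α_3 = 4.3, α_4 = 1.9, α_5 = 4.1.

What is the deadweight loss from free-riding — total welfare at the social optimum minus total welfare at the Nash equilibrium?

573.92

Lab i's FOC: ∂u_i/∂x_i = α_i − x_i = 0, so x_i* = α_i.
NE contributions = (3.9, 4.7, 4.3, 1.9, 4.1); X = 18.9.
W^NE = (Σα)·X − ½Σα_i² = 18.9² − ½·76.21 = 319.105.
Planner sets x_i = Σα_j = 18.9 for every i, so X^SO = 5·18.9 = 94.5.
W^SO = (Σα)·X^SO − ½·5·(Σα)² = (5/2)·18.9² = 893.025.
Deadweight loss = W^SO − W^NE = 573.92.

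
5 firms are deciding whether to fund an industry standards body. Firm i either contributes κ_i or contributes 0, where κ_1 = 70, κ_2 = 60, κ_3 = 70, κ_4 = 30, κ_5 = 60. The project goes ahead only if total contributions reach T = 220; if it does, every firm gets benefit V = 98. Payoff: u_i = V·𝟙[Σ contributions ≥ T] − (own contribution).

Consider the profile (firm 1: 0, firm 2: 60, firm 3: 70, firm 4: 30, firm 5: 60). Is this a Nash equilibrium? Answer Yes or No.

Total = 220 ≥ 220: provided.
Firm 1 (pledges 0, payoff 98): pledging 70 → total 290, payoff 28. No gain.
Firm 2 (pledges 60, payoff 38): dropping to 0 → total 160, payoff 0. No gain.
Firm 3 (pledges 70, payoff 28): dropping to 0 → total 150, payoff 0. No gain.
Firm 4 (pledges 30, payoff 68): dropping to 0 → total 190, payoff 0. No gain.
Firm 5 (pledges 60, payoff 38): dropping to 0 → total 160, payoff 0. No gain.

Yes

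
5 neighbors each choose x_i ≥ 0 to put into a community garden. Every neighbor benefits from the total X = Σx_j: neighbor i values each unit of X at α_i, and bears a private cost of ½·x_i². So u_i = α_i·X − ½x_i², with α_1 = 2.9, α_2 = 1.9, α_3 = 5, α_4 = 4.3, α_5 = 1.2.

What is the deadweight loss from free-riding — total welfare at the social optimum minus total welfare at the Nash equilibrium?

379.61

Neighbor i's FOC: ∂u_i/∂x_i = α_i − x_i = 0, so x_i* = α_i.
NE contributions = (2.9, 1.9, 5, 4.3, 1.2); X = 15.3.
W^NE = (Σα)·X − ½Σα_i² = 15.3² − ½·56.95 = 205.615.
Planner sets x_i = Σα_j = 15.3 for every i, so X^SO = 5·15.3 = 76.5.
W^SO = (Σα)·X^SO − ½·5·(Σα)² = (5/2)·15.3² = 585.225.
Deadweight loss = W^SO − W^NE = 379.61.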